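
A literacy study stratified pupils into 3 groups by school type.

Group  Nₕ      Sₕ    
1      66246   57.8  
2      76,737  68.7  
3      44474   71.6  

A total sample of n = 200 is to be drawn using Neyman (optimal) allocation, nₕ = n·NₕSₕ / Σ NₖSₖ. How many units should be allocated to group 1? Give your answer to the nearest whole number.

1: NₕSₕ = 66246·57.8 = 3829018.8
2: NₕSₕ = 76737·68.7 = 5271831.9
3: NₕSₕ = 44474·71.6 = 3184338.4
Σ NₕSₕ = 12285189.1.
n_1 = 200·3829018.8/12285189.1 = 62.336... → 62.

62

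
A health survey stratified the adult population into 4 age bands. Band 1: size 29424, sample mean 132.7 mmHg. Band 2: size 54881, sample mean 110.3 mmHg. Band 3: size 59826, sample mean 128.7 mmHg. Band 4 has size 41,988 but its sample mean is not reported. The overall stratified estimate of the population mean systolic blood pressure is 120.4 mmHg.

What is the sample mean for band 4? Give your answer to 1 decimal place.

113.2

Σ Nₕx̄ₕ = N·μ, so 41988·x̄_4 = 186119·120.4 − (29424·132.7 + 54881·110.3 + 59826·128.7).
= 22408727.6 − 17657545.3 = 4751182.3.
x̄_4 = 4751182.3 / 41988 = 113.156... → 113.2.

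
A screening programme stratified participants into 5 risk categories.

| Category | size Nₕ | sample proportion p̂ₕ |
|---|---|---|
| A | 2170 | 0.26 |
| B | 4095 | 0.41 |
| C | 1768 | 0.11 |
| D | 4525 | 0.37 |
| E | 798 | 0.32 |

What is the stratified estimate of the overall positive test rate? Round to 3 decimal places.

Wₕ = Nₕ/N with N = 13356: 0.1625, 0.3066, 0.1324, 0.3388, 0.0597.
p̂_st = 0.1625·0.26 + 0.3066·0.41 + 0.1324·0.11 + 0.3388·0.37 + 0.0597·0.32 ≈ 0.32699... → 0.327.

0.327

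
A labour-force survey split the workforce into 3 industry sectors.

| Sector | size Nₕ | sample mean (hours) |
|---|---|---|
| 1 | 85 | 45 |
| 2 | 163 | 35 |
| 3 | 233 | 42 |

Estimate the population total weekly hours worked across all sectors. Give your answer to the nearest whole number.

19316

1: 85·45 = 3825
2: 163·35 = 5705
3: 233·42 = 9786
τ̂ = Σ Nₕx̄ₕ = 19316.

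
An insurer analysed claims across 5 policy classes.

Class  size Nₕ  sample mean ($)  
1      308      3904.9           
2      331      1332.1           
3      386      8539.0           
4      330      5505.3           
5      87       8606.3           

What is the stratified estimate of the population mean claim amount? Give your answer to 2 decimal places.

x̄_st = (Σ Nₕx̄ₕ) / (Σ Nₕ) = (308·3904.9 + 331·1332.1 + 386·8539.0 + 330·5505.3 + 87·8606.3) / 1442
= 7505185.4 / 1442 = 5204.7055... → 5204.71.

5204.71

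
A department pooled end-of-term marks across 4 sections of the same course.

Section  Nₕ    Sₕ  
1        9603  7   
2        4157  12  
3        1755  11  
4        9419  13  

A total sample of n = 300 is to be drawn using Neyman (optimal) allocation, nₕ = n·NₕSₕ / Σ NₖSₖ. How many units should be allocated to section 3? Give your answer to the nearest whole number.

Σ NₕSₕ = 9603·7 + 4157·12 + 1755·11 + 9419·13 = 258857.
Share for 3: 19305/258857 = 0.07458.
n_3 = 300 × 0.07458 = 22.373... → 22.

22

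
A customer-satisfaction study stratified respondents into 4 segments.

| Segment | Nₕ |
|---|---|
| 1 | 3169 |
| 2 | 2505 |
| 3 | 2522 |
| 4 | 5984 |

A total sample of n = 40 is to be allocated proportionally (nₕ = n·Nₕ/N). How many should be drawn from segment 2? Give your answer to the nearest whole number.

N = 3169 + 2505 + 2522 + 5984 = 14180.
n_2 = 40·2505/14180 = 7.066... → 7.

7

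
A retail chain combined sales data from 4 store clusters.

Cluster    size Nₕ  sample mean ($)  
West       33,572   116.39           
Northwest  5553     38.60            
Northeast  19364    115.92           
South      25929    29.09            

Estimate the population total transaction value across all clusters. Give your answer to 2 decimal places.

7120740.37

West: 33572·116.39 = 3907445.08
Northwest: 5553·38.60 = 214345.8
Northeast: 19364·115.92 = 2244674.88
South: 25929·29.09 = 754274.61
τ̂ = Σ Nₕx̄ₕ = 7120740.37.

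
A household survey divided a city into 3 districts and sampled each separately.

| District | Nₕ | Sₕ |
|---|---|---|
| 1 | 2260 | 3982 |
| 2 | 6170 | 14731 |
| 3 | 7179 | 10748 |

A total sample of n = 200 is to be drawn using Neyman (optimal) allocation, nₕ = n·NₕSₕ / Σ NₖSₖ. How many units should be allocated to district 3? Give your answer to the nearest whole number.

87

Σ NₕSₕ = 2260·3982 + 6170·14731 + 7179·10748 = 177049482.
Share for 3: 77159892/177049482 = 0.43581.
n_3 = 200 × 0.43581 = 87.162... → 87.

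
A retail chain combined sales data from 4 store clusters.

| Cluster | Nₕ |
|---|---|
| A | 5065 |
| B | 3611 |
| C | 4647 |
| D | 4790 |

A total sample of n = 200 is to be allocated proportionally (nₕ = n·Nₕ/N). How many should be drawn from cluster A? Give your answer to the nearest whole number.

Share of cluster A = 5065/18113 = 0.27963.
Allocate 200 × 0.27963 = 55.927... → 56.

56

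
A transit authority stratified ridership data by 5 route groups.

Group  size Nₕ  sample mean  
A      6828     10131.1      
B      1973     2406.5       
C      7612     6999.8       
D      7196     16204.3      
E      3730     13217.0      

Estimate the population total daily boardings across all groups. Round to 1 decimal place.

Estimate total by summing Nₕ·x̄ₕ over strata.
6828·10131.1 + 1973·2406.5 + 7612·6999.8 + 7196·16204.3 + 3730·13217.0 = 69175150.8 + 4748024.5 + 53282477.6 + 116606142.8 + 49299410 = 293111205.7.

293111205.7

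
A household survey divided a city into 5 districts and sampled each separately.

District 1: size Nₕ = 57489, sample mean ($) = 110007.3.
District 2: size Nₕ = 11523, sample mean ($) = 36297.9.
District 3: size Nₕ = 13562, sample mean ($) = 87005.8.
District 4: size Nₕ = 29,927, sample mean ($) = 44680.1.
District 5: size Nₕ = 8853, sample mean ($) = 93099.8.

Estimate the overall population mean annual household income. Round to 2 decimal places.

N = 121354; weights Wₕ = Nₕ/N = (0.4737, 0.0950, 0.1118, 0.2466, 0.0730).
x̄_st = Σ Wₕ·x̄ₕ = 0.4737·110007.3 + 0.0950·36297.9 + 0.1118·87005.8 + 0.2466·44680.1 + 0.0730·93099.8 ≈ 83094.0629...
→ 83094.06.

83094.06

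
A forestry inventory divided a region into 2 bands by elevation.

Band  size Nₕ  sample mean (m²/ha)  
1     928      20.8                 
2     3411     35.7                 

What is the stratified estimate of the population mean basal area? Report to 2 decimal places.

N = 928 + 3411 = 4339.
The stratified mean weights each stratum mean by its population share Nₕ/N.
Σ Nₕx̄ₕ = 928·20.8 + 3411·35.7 = 19302.4 + 121772.7 = 141075.1.
Divide by N: 141075.1 / 4339 = 32.5133... → 32.51.

32.51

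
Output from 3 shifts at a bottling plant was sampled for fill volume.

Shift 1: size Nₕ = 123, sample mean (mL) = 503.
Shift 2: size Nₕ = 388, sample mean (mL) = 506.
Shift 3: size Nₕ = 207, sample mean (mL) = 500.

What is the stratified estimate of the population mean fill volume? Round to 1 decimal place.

503.8

N = 718; weights Wₕ = Nₕ/N = (0.1713, 0.5404, 0.2883).
x̄_st = Σ Wₕ·x̄ₕ = 0.1713·503 + 0.5404·506 + 0.2883·500 ≈ 503.756...
→ 503.8.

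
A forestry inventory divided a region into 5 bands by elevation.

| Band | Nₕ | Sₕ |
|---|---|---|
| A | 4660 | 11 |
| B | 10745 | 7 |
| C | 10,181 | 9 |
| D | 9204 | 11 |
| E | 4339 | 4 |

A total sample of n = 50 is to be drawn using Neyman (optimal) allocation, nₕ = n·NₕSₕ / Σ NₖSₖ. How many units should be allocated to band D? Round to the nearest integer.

15

Σ NₕSₕ = 4660·11 + 10745·7 + 10181·9 + 9204·11 + 4339·4 = 336704.
Share for D: 101244/336704 = 0.30069.
n_D = 50 × 0.30069 = 15.035... → 15.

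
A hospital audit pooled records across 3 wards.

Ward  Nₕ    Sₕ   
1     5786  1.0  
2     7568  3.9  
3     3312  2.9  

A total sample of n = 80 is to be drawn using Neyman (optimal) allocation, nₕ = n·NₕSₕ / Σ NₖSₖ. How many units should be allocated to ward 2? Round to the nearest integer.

53

1: NₕSₕ = 5786·1.0 = 5786
2: NₕSₕ = 7568·3.9 = 29515.2
3: NₕSₕ = 3312·2.9 = 9604.8
Σ NₕSₕ = 44906.
n_2 = 80·29515.2/44906 = 52.581... → 53.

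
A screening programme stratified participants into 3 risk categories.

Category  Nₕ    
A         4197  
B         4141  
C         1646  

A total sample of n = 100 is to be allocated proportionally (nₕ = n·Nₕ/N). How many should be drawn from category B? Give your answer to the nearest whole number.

Share of category B = 4141/9984 = 0.41476.
Allocate 100 × 0.41476 = 41.476... → 41.

41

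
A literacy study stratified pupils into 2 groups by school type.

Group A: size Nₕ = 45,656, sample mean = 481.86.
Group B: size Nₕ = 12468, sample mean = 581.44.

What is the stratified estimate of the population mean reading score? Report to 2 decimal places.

N = 58124; weights Wₕ = Nₕ/N = (0.7855, 0.2145).
x̄_st = Σ Wₕ·x̄ₕ = 0.7855·481.86 + 0.2145·581.44 ≈ 503.2206...
→ 503.22.

503.22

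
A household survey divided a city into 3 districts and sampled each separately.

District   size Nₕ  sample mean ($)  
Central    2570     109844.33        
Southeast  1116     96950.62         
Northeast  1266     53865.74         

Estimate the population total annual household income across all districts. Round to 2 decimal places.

458690846.86

Central: 2570·109844.33 = 282299928.1
Southeast: 1116·96950.62 = 108196891.92
Northeast: 1266·53865.74 = 68194026.84
τ̂ = Σ Nₕx̄ₕ = 458690846.86.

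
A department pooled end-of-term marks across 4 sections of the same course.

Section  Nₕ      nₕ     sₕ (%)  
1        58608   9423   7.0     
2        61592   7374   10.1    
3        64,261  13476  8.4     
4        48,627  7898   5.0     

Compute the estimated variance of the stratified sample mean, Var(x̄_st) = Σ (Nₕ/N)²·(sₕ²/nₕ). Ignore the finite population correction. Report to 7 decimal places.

0.0018304

N = 233088. Term for each stratum: Wₕ²sₕ²/nₕ.
Var(x̄_st) = 0.0003287614 + 0.0009659361 + 0.0003979722 + 0.0001377647 = 0.0018304344 → 0.0018304.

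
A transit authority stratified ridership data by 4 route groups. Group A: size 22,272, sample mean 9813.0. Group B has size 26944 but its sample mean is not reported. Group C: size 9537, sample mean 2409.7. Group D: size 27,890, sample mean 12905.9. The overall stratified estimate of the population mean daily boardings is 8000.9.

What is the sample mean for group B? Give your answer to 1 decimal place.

N = 22272 + 26944 + 9537 + 27890 = 86643.
Overall total = μ·N = 8000.9·86643 = 693221978.7.
Subtract the known strata: 22272·9813.0 + 9537·2409.7 + 27890·12905.9 = 601481995.9.
Remaining total for group B: 693221978.7 − 601481995.9 = 91739982.8.
Divide by its size: 91739982.8 / 26944 = 3404.839... → 3404.8.

3404.8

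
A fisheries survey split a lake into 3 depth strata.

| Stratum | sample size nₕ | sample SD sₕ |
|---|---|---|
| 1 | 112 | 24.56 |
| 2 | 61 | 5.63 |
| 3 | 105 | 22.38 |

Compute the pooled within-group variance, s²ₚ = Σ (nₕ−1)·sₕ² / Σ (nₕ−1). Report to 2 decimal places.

Degrees of freedom: 111 + 60 + 104 = 275.
Σ(nₕ−1)sₕ² = 111·603.1936 + 60·31.6969 + 104·500.8644 = 120946.2012.
s²ₚ = 120946.2012 / 275 = 439.8044... → 439.80.

439.80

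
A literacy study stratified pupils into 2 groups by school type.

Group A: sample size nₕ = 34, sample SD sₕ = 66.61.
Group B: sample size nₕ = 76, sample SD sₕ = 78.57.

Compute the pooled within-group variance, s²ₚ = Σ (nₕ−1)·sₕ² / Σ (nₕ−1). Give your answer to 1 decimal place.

Degrees of freedom: 33 + 75 = 108.
Σ(nₕ−1)sₕ² = 33·4436.8921 + 75·6173.2449 = 609410.8068.
s²ₚ = 609410.8068 / 108 = 5642.693... → 5642.7.

5642.7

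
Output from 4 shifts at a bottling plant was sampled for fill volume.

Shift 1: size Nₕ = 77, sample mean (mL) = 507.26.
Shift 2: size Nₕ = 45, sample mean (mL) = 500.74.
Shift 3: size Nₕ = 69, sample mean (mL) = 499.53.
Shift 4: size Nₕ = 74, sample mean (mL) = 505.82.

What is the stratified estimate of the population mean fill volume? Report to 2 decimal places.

N = 265; weights Wₕ = Nₕ/N = (0.2906, 0.1698, 0.2604, 0.2792).
x̄_st = Σ Wₕ·x̄ₕ = 0.2906·507.26 + 0.1698·500.74 + 0.2604·499.53 + 0.2792·505.82 ≈ 503.738
→ 503.74.

503.74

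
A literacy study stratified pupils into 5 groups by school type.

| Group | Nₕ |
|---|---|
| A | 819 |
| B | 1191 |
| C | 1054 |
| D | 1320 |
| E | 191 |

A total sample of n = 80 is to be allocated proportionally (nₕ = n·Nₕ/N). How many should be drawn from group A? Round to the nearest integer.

14

N = 819 + 1191 + 1054 + 1320 + 191 = 4575.
n_A = 80·819/4575 = 14.321... → 14.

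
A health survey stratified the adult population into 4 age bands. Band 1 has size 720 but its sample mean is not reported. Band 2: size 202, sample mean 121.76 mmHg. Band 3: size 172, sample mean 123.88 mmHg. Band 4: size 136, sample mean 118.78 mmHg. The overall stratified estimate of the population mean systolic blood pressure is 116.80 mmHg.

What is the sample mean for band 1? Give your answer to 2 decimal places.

113.34

N = 720 + 202 + 172 + 136 = 1230.
Overall total = μ·N = 116.80·1230 = 143664.
Subtract the known strata: 202·121.76 + 172·123.88 + 136·118.78 = 62056.96.
Remaining total for band 1: 143664 − 62056.96 = 81607.04.
Divide by its size: 81607.04 / 720 = 113.3431... → 113.34.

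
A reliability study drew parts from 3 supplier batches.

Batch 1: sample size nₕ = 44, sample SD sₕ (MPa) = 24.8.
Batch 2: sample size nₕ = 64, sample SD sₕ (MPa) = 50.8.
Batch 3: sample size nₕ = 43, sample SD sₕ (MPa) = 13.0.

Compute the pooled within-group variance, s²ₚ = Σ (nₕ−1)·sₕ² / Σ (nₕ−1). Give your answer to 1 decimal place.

1325.2

Degrees of freedom: 43 + 63 + 42 = 148.
Σ(nₕ−1)sₕ² = 43·615.04 + 63·2580.64 + 42·169 = 196125.04.
s²ₚ = 196125.04 / 148 = 1325.169... → 1325.2.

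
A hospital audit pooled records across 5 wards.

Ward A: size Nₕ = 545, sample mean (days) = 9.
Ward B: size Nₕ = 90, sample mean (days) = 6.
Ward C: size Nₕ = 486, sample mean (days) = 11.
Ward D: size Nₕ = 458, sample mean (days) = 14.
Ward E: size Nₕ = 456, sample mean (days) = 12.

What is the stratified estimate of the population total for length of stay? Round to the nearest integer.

22675

Population total = Σ Nₕ·x̄ₕ (each stratum's size times its mean).
545·9 + 90·6 + 486·11 + 458·14 + 456·12 = 4905 + 540 + 5346 + 6412 + 5472 = 22675.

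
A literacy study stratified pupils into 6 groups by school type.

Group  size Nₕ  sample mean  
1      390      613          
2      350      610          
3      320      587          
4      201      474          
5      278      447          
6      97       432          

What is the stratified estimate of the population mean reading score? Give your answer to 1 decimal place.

x̄_st = (Σ Nₕx̄ₕ) / (Σ Nₕ) = (390·613 + 350·610 + 320·587 + 201·474 + 278·447 + 97·432) / 1636
= 901854 / 1636 = 551.256... → 551.3.

551.3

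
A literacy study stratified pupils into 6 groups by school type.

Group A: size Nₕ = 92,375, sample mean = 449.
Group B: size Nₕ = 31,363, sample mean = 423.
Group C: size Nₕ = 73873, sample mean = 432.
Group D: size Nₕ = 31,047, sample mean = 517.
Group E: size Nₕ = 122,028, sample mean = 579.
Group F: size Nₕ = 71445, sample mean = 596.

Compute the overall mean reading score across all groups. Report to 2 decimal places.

N = 422131; weights Wₕ = Nₕ/N = (0.2188, 0.0743, 0.1750, 0.0735, 0.2891, 0.1692).
x̄_st = Σ Wₕ·x̄ₕ = 0.2188·449 + 0.0743·423 + 0.1750·432 + 0.0735·517 + 0.2891·579 + 0.1692·596 ≈ 511.5540...
→ 511.55.

511.55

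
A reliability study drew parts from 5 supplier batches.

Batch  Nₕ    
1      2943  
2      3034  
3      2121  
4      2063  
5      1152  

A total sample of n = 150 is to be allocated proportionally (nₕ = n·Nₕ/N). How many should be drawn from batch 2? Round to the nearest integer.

40

N = 2943 + 3034 + 2121 + 2063 + 1152 = 11313.
n_2 = 150·3034/11313 = 40.228... → 40.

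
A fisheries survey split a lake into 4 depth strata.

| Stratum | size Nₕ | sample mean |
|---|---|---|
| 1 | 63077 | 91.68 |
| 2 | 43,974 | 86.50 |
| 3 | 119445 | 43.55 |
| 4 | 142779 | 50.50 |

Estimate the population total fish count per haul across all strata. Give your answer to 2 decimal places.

Estimate total by summing Nₕ·x̄ₕ over strata.
63077·91.68 + 43974·86.50 + 119445·43.55 + 142779·50.50 = 5782899.36 + 3803751 + 5201829.75 + 7210339.5 = 21998819.61.

21998819.61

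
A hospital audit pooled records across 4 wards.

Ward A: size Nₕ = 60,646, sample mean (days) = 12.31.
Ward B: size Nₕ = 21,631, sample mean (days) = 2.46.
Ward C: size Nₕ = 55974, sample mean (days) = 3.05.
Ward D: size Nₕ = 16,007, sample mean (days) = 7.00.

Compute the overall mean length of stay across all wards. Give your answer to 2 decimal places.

N = 154258; weights Wₕ = Nₕ/N = (0.3931, 0.1402, 0.3629, 0.1038).
x̄_st = Σ Wₕ·x̄ₕ = 0.3931·12.31 + 0.1402·2.46 + 0.3629·3.05 + 0.1038·7.00 ≈ 7.0177...
→ 7.02.

7.02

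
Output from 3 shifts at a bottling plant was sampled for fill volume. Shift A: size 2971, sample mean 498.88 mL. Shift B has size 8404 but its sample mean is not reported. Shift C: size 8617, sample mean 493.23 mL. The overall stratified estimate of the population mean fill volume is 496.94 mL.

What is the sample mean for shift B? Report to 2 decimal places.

500.06

N = 2971 + 8404 + 8617 = 19992.
Overall total = μ·N = 496.94·19992 = 9934824.48.
Subtract the known strata: 2971·498.88 + 8617·493.23 = 5732335.39.
Remaining total for shift B: 9934824.48 − 5732335.39 = 4202489.09.
Divide by its size: 4202489.09 / 8404 = 500.0582... → 500.06.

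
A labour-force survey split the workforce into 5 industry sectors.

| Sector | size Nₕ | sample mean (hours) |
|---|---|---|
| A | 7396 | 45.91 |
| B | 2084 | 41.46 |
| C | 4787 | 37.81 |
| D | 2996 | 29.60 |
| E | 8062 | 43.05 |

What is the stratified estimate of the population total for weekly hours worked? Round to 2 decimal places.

1042700.17

A: 7396·45.91 = 339550.36
B: 2084·41.46 = 86402.64
C: 4787·37.81 = 180996.47
D: 2996·29.60 = 88681.6
E: 8062·43.05 = 347069.1
τ̂ = Σ Nₕx̄ₕ = 1042700.17.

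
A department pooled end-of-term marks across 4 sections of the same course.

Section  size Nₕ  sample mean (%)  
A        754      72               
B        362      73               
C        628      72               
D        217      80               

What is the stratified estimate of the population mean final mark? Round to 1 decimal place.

73.1

N = 754 + 362 + 628 + 217 = 1961.
Overall mean = Σ (Nₕ/N)·x̄ₕ — weight by population share, not a simple average.
Σ Nₕx̄ₕ = 754·72 + 362·73 + 628·72 + 217·80 = 54288 + 26426 + 45216 + 17360 = 143290.
Divide by N: 143290 / 1961 = 73.070... → 73.1.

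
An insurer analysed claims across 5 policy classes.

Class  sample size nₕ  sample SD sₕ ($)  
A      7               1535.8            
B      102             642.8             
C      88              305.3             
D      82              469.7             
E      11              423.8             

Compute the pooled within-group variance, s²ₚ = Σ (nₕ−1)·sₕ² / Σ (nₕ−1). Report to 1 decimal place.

293542.8

Degrees of freedom: 6 + 101 + 87 + 81 + 10 = 285.
Σ(nₕ−1)sₕ² = 6·2358681.64 + 101·413191.84 + 87·93208.09 + 81·220618.09 + 10·179606.44 = 83659699.2.
s²ₚ = 83659699.2 / 285 = 293542.804... → 293542.8.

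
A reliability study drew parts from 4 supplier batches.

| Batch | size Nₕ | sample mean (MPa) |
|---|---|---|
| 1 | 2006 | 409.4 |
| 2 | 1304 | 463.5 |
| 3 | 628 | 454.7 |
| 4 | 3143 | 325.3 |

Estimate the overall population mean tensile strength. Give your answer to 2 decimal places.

386.05

x̄_st = (Σ Nₕx̄ₕ) / (Σ Nₕ) = (2006·409.4 + 1304·463.5 + 628·454.7 + 3143·325.3) / 7081
= 2733629.9 / 7081 = 386.0514... → 386.05.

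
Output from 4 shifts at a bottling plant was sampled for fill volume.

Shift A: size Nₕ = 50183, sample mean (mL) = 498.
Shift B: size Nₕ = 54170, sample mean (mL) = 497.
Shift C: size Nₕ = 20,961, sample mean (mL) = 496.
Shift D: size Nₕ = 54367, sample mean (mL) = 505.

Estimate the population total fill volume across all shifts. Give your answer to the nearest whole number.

A: 50183·498 = 24991134
B: 54170·497 = 26922490
C: 20961·496 = 10396656
D: 54367·505 = 27455335
τ̂ = Σ Nₕx̄ₕ = 89765615.

89765615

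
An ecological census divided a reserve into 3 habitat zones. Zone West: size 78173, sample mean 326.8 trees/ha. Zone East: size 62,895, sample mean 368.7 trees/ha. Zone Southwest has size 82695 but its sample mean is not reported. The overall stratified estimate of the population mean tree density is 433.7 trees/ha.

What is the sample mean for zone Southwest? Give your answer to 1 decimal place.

584.2

N = 78173 + 62895 + 82695 = 223763.
Overall total = μ·N = 433.7·223763 = 97046013.1.
Subtract the known strata: 78173·326.8 + 62895·368.7 = 48736322.9.
Remaining total for zone Southwest: 97046013.1 − 48736322.9 = 48309690.2.
Divide by its size: 48309690.2 / 82695 = 584.191... → 584.2.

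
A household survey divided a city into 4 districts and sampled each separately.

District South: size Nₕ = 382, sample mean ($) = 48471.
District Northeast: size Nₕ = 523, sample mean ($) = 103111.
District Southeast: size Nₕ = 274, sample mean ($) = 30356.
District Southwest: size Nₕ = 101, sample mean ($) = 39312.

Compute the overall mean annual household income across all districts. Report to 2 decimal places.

N = 382 + 523 + 274 + 101 = 1280.
The stratified mean weights each stratum mean by its population share Nₕ/N.
Σ Nₕx̄ₕ = 382·48471 + 523·103111 + 274·30356 + 101·39312 = 18515922 + 53927053 + 8317544 + 3970512 = 84731031.
Divide by N: 84731031 / 1280 = 66196.1180... → 66196.12.

66196.12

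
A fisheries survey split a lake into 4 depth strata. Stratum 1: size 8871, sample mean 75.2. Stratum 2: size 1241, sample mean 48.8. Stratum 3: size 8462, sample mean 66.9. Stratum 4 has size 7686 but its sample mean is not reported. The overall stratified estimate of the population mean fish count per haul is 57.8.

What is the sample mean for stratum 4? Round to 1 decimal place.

29.2

Σ Nₕx̄ₕ = N·μ, so 7686·x̄_4 = 26260·57.8 − (8871·75.2 + 1241·48.8 + 8462·66.9).
= 1517828 − 1293767.8 = 224060.2.
x̄_4 = 224060.2 / 7686 = 29.152... → 29.2.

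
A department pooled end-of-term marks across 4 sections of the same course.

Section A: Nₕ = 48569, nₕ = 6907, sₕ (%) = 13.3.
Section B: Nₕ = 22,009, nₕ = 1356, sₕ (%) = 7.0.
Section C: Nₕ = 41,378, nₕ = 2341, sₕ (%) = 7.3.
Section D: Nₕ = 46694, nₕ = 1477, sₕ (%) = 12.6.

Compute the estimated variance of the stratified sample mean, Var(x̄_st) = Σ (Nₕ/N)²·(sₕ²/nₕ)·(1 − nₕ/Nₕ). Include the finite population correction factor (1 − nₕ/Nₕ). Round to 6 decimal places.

0.013189

N = 158650; Wₕ = Nₕ/N.
section A: (48569/158650)²·13.3²/6907·(1 − 6907/48569) = 0.002058889
section B: (22009/158650)²·7.0²/1356·(1 − 1356/22009) = 0.000652589
section C: (41378/158650)²·7.3²/2341·(1 − 2341/41378) = 0.001460865
section D: (46694/158650)²·12.6²/1477·(1 − 1477/46694) = 0.009016610
Sum = 0.013188953 → 0.013189.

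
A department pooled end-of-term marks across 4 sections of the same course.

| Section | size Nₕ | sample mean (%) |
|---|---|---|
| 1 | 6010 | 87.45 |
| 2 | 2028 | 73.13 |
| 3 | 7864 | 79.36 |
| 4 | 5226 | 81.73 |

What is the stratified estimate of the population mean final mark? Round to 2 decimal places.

x̄_st = (Σ Nₕx̄ₕ) / (Σ Nₕ) = (6010·87.45 + 2028·73.13 + 7864·79.36 + 5226·81.73) / 21128
= 1725090.16 / 21128 = 81.6495... → 81.65.

81.65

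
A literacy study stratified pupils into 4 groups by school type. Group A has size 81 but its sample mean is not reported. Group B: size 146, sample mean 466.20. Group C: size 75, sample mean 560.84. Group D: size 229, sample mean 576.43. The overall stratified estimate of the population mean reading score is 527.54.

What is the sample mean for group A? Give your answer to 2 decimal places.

Σ Nₕx̄ₕ = N·μ, so 81·x̄_A = 531·527.54 − (146·466.20 + 75·560.84 + 229·576.43).
= 280123.74 − 242130.67 = 37993.07.
x̄_A = 37993.07 / 81 = 469.0502... → 469.05.

469.05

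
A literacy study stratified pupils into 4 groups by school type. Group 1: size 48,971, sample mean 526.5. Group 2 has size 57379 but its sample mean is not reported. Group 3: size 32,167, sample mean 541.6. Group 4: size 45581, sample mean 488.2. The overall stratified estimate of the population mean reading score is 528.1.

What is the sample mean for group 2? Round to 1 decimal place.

553.6

Σ Nₕx̄ₕ = N·μ, so 57379·x̄_2 = 184098·528.1 − (48971·526.5 + 32167·541.6 + 45581·488.2).
= 97222153.8 − 65457522.9 = 31764630.9.
x̄_2 = 31764630.9 / 57379 = 553.593... → 553.6.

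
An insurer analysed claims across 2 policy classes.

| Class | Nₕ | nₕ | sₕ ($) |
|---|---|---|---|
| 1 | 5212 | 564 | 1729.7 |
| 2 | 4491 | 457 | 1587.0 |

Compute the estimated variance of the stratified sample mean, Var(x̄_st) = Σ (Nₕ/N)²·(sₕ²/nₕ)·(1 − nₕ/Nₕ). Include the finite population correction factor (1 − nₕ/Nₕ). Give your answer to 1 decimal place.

2425.4

N = 9703; Wₕ = Nₕ/N.
class 1: (5212/9703)²·1729.7²/564·(1 − 564/5212) = 1364.9632
class 2: (4491/9703)²·1587.0²/457·(1 − 457/4491) = 1060.4850
Sum = 2425.4482 → 2425.4.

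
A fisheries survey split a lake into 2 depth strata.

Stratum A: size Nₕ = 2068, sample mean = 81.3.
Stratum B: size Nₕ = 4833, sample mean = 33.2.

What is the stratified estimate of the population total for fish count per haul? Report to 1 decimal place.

A: 2068·81.3 = 168128.4
B: 4833·33.2 = 160455.6
τ̂ = Σ Nₕx̄ₕ = 328584.0.

328584.0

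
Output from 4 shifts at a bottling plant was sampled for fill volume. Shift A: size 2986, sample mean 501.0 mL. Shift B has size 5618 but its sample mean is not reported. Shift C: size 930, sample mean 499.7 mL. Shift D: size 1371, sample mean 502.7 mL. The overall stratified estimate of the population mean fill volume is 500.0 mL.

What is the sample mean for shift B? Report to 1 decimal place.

Σ Nₕx̄ₕ = N·μ, so 5618·x̄_B = 10905·500.0 − (2986·501.0 + 930·499.7 + 1371·502.7).
= 5452500 − 2649908.7 = 2802591.3.
x̄_B = 2802591.3 / 5618 = 498.859... → 498.9.

498.9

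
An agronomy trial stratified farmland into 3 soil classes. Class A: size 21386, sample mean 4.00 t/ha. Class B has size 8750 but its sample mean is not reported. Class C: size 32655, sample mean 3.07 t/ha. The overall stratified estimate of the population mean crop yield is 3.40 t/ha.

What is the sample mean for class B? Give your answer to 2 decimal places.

3.17

N = 21386 + 8750 + 32655 = 62791.
Overall total = μ·N = 3.40·62791 = 213489.4.
Subtract the known strata: 21386·4.00 + 32655·3.07 = 185794.85.
Remaining total for class B: 213489.4 − 185794.85 = 27694.55.
Divide by its size: 27694.55 / 8750 = 3.1651... → 3.17.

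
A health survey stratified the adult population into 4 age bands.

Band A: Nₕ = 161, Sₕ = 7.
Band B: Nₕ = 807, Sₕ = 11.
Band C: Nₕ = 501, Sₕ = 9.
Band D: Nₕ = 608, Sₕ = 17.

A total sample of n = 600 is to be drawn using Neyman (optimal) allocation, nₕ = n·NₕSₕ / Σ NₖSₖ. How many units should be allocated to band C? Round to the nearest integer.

A: NₕSₕ = 161·7 = 1127
B: NₕSₕ = 807·11 = 8877
C: NₕSₕ = 501·9 = 4509
D: NₕSₕ = 608·17 = 10336
Σ NₕSₕ = 24849.
n_C = 600·4509/24849 = 108.874... → 109.

109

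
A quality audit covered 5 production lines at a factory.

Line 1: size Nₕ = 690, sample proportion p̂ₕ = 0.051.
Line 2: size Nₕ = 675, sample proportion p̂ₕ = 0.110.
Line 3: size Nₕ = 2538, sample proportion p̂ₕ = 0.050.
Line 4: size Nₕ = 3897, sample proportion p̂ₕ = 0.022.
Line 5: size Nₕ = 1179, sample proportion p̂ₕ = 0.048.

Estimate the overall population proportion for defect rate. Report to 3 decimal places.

Wₕ = Nₕ/N with N = 8979: 0.0768, 0.0752, 0.2827, 0.4340, 0.1313.
p̂_st = 0.0768·0.051 + 0.0752·0.110 + 0.2827·0.050 + 0.4340·0.022 + 0.1313·0.048 ≈ 0.04217... → 0.042.

0.042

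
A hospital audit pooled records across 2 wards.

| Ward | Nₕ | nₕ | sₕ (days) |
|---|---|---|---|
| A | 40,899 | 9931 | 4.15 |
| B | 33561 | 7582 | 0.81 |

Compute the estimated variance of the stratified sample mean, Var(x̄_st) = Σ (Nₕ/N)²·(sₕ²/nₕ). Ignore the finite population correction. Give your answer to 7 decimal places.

0.0005408

N = 74460; Wₕ = Nₕ/N.
ward A: (40899/74460)²·4.15²/9931 = 0.0005232178
ward B: (33561/74460)²·0.81²/7582 = 0.0000175796
Sum = 0.0005407975 → 0.0005408.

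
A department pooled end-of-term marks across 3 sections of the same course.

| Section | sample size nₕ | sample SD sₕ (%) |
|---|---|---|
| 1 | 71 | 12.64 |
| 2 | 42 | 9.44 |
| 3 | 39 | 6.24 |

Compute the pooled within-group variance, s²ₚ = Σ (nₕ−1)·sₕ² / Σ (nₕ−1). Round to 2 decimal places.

Degrees of freedom: 70 + 41 + 38 = 149.
Σ(nₕ−1)sₕ² = 70·159.7696 + 41·89.1136 + 38·38.9376 = 16317.1584.
s²ₚ = 16317.1584 / 149 = 109.5111... → 109.51.

109.51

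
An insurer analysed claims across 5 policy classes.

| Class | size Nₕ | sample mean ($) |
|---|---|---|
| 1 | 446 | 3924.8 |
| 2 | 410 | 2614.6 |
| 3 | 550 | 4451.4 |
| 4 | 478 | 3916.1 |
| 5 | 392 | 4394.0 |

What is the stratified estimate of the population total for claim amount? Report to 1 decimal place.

1: 446·3924.8 = 1750460.8
2: 410·2614.6 = 1071986
3: 550·4451.4 = 2448270
4: 478·3916.1 = 1871895.8
5: 392·4394.0 = 1722448
τ̂ = Σ Nₕx̄ₕ = 8865060.6.

8865060.6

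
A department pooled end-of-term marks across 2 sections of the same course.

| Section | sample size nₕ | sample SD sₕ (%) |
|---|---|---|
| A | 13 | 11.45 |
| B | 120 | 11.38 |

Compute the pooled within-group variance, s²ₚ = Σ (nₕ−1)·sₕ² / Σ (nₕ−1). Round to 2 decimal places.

A: (13−1)·11.45² = 12·131.1025 = 1573.23
B: (120−1)·11.38² = 119·129.5044 = 15411.0236
Numerator = 16984.2536; denominator = Σ(nₕ−1) = 131.
s²ₚ = 16984.2536/131 = 129.6508... → 129.65.

129.65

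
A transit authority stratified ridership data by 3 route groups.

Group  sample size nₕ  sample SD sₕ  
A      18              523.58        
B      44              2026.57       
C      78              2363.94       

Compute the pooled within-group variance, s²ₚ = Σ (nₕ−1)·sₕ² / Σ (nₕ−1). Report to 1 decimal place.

4463890.9

Degrees of freedom: 17 + 43 + 77 = 137.
Σ(nₕ−1)sₕ² = 17·274136.0164 + 43·4106985.9649 + 77·5588212.3236 = 611553057.6867.
s²ₚ = 611553057.6867 / 137 = 4463890.932... → 4463890.9.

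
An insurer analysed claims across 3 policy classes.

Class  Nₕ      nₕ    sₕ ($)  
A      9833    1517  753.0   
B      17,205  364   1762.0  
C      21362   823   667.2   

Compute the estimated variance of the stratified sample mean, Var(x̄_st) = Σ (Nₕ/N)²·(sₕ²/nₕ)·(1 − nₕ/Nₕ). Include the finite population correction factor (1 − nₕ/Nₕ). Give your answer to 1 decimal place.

N = 48400. Term for each stratum: Wₕ²sₕ²/nₕ·(1−nₕ/Nₕ).
Var(x̄_st) = 13.0471 + 1054.9752 + 101.3078 = 1169.3301 → 1169.3.

1169.3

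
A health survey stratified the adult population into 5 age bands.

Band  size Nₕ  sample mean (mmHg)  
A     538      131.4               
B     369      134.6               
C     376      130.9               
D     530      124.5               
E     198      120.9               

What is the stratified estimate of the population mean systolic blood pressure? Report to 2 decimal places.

129.04

N = 538 + 369 + 376 + 530 + 198 = 2011.
Overall mean = Σ (Nₕ/N)·x̄ₕ — weight by population share, not a simple average.
Σ Nₕx̄ₕ = 538·131.4 + 369·134.6 + 376·130.9 + 530·124.5 + 198·120.9 = 70693.2 + 49667.4 + 49218.4 + 65985 + 23938.2 = 259502.2.
Divide by N: 259502.2 / 2011 = 129.0414... → 129.04.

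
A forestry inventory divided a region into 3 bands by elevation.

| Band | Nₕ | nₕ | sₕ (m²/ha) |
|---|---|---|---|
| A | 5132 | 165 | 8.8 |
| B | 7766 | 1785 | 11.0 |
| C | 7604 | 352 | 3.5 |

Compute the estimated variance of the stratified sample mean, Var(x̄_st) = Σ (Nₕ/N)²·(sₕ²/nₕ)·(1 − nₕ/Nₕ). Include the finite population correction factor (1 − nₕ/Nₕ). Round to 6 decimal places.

0.040519

N = 20502; Wₕ = Nₕ/N.
band A: (5132/20502)²·8.8²/165·(1 − 165/5132) = 0.028462284
band B: (7766/20502)²·11.0²/1785·(1 − 1785/7766) = 0.007490760
band C: (7604/20502)²·3.5²/352·(1 − 352/7604) = 0.004565632
Sum = 0.040518676 → 0.040519.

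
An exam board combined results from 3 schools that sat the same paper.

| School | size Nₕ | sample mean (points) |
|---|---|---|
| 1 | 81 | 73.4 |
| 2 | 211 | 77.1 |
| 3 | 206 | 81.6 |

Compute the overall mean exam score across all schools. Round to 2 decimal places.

N = 81 + 211 + 206 = 498.
Weight each subgroup mean by Nₕ/N and sum.
Σ Nₕx̄ₕ = 81·73.4 + 211·77.1 + 206·81.6 = 5945.4 + 16268.1 + 16809.6 = 39023.1.
Divide by N: 39023.1 / 498 = 78.3596... → 78.36.

78.36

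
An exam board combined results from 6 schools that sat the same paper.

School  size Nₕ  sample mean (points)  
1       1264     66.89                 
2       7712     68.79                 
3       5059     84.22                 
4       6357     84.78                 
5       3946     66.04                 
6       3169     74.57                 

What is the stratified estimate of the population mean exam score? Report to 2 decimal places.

N = 27507; weights Wₕ = Nₕ/N = (0.0460, 0.2804, 0.1839, 0.2311, 0.1435, 0.1152).
x̄_st = Σ Wₕ·x̄ₕ = 0.0460·66.89 + 0.2804·68.79 + 0.1839·84.22 + 0.2311·84.78 + 0.1435·66.04 + 0.1152·74.57 ≈ 75.5073...
→ 75.51.

75.51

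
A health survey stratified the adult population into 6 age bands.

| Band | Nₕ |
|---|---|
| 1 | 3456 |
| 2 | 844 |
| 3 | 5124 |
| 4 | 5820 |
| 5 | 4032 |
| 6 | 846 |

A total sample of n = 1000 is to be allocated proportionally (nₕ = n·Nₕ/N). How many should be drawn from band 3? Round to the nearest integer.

N = 3456 + 844 + 5124 + 5820 + 4032 + 846 = 20122.
n_3 = 1000·5124/20122 = 254.647... → 255.

255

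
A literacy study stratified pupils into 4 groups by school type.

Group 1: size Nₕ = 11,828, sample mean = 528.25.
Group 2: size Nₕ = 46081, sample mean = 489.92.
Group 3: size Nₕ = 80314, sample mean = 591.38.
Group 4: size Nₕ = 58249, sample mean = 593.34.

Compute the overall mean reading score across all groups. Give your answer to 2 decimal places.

x̄_st = (Σ Nₕx̄ₕ) / (Σ Nₕ) = (11828·528.25 + 46081·489.92 + 80314·591.38 + 58249·593.34) / 196472
= 110881699.5 / 196472 = 564.3639... → 564.36.

564.36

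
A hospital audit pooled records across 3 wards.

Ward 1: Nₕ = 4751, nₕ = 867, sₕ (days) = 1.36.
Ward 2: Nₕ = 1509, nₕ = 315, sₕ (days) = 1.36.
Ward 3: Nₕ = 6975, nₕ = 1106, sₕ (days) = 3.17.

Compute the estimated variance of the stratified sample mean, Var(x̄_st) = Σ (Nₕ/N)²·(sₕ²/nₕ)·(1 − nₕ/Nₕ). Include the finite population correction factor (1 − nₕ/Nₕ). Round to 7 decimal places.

0.0024085

N = 13235. Term for each stratum: Wₕ²sₕ²/nₕ·(1−nₕ/Nₕ).
Var(x̄_st) = 0.0002247373 + 0.0000603967 + 0.0021233610 = 0.0024084949 → 0.0024085.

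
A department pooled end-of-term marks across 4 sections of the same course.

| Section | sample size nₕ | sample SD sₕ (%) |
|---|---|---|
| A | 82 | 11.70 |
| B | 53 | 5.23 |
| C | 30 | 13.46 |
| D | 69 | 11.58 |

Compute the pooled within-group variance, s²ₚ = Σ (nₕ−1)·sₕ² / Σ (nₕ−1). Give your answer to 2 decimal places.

Degrees of freedom: 81 + 52 + 29 + 68 = 230.
Σ(nₕ−1)sₕ² = 81·136.89 + 52·27.3529 + 29·181.1716 + 68·134.0964 = 26882.9724.
s²ₚ = 26882.9724 / 230 = 116.8825... → 116.88.

116.88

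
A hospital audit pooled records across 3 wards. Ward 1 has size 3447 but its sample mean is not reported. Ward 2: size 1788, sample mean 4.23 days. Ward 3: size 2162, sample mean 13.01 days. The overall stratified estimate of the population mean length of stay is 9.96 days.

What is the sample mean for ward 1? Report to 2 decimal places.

11.02

N = 3447 + 1788 + 2162 = 7397.
Overall total = μ·N = 9.96·7397 = 73674.12.
Subtract the known strata: 1788·4.23 + 2162·13.01 = 35690.86.
Remaining total for ward 1: 73674.12 − 35690.86 = 37983.26.
Divide by its size: 37983.26 / 3447 = 11.0192... → 11.02.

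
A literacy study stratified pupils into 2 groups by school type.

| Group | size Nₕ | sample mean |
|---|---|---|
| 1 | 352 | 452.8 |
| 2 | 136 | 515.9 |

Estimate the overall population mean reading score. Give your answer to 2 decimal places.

x̄_st = (Σ Nₕx̄ₕ) / (Σ Nₕ) = (352·452.8 + 136·515.9) / 488
= 229548 / 488 = 470.3852... → 470.39.

470.39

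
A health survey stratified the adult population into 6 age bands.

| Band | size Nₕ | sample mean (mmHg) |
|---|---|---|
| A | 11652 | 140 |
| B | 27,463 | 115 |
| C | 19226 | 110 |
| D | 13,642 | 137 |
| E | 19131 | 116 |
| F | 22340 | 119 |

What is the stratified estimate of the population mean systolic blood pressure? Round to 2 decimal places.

120.32

x̄_st = (Σ Nₕx̄ₕ) / (Σ Nₕ) = (11652·140 + 27463·115 + 19226·110 + 13642·137 + 19131·116 + 22340·119) / 113454
= 13650995 / 113454 = 120.3218... → 120.32.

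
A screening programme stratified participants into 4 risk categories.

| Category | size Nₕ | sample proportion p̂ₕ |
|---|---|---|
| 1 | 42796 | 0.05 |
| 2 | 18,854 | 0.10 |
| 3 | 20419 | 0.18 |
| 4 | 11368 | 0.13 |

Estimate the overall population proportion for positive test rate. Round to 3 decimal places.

Wₕ = Nₕ/N with N = 93437: 0.4580, 0.2018, 0.2185, 0.1217.
p̂_st = 0.4580·0.05 + 0.2018·0.10 + 0.2185·0.18 + 0.1217·0.13 ≈ 0.09823... → 0.098.

0.098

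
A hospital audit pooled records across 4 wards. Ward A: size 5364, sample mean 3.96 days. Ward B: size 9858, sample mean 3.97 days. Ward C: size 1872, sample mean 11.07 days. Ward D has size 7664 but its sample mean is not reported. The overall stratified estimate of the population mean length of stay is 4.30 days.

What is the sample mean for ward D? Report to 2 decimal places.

N = 5364 + 9858 + 1872 + 7664 = 24758.
Overall total = μ·N = 4.30·24758 = 106459.4.
Subtract the known strata: 5364·3.96 + 9858·3.97 + 1872·11.07 = 81100.74.
Remaining total for ward D: 106459.4 − 81100.74 = 25358.66.
Divide by its size: 25358.66 / 7664 = 3.3088... → 3.31.

3.31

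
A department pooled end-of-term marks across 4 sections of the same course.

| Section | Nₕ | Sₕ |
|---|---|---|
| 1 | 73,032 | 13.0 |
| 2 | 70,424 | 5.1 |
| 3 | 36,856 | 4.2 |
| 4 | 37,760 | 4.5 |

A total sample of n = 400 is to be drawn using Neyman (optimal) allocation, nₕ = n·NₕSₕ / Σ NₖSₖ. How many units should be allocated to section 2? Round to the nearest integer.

88

1: NₕSₕ = 73032·13.0 = 949416
2: NₕSₕ = 70424·5.1 = 359162.4
3: NₕSₕ = 36856·4.2 = 154795.2
4: NₕSₕ = 37760·4.5 = 169920
Σ NₕSₕ = 1633293.6.
n_2 = 400·359162.4/1633293.6 = 87.960... → 88.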